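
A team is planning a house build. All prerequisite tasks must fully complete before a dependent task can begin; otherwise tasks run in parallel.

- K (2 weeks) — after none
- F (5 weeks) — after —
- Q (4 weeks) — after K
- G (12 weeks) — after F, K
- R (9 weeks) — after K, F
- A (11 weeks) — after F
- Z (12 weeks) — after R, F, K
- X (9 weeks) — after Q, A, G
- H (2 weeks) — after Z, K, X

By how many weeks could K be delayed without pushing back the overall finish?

The longest chain is F→G→X→H = 5+12+9+2 = 28; overall finish 28 weeks.
The longest chain containing K totals 25 weeks.
So K can slip 5 − 2 = 3 weeks.

3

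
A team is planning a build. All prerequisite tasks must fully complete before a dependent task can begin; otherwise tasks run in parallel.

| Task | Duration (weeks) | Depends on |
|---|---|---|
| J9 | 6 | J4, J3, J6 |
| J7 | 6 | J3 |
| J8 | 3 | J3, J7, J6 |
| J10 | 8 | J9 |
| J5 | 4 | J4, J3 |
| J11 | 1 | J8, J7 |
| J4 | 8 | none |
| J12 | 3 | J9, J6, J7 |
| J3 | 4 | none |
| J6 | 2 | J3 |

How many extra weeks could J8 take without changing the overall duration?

8

J4→J9→J10 = 8+6+8 = 22 sets the makespan at 22 weeks.
The longest chain containing J8 totals 14 weeks.
Slack of J8 = 18 − 10 = 8 weeks.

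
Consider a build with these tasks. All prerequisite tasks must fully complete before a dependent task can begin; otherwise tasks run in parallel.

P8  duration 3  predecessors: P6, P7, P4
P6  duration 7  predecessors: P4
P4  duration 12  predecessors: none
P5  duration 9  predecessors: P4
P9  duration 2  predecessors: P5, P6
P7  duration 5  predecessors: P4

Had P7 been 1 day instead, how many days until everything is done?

As given, the longest chain is P4→P5→P9 = 12+9+2 = 23, so the finish is 23 days.
P7 has 3 days of float (longest path through it is 20).
The critical path is still P4→P5→P9; finish is now 23 days.

23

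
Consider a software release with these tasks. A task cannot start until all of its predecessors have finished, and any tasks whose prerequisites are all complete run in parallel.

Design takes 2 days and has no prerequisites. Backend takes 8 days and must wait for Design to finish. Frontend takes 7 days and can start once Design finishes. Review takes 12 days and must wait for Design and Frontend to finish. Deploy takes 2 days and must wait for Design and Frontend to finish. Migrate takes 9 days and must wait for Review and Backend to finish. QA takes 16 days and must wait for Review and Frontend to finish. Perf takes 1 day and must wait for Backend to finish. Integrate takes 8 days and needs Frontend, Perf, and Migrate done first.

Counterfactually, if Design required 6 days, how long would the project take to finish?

Baseline: Design→Frontend→Review→Migrate→Integrate = 2+7+12+9+8 = 38 → 38 days.
Design lies on that path, so at 6 days the path becomes 42 days.
The critical path is still Design→Frontend→Review→Migrate→Integrate; finish is now 42 days.

42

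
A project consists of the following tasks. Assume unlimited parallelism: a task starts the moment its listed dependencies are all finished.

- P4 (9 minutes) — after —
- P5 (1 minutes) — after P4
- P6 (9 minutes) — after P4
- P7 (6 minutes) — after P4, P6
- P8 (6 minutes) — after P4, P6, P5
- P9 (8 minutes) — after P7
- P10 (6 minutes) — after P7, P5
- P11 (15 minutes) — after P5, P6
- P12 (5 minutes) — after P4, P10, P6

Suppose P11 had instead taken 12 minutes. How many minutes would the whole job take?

Actual critical path: P4→P6→P7→P10→P12 = 9+9+6+6+5 = 35 ⇒ 35 minutes.
P11 has 2 minutes of float (longest path through it is 33).
That remains the longest chain; total 35 minutes.

35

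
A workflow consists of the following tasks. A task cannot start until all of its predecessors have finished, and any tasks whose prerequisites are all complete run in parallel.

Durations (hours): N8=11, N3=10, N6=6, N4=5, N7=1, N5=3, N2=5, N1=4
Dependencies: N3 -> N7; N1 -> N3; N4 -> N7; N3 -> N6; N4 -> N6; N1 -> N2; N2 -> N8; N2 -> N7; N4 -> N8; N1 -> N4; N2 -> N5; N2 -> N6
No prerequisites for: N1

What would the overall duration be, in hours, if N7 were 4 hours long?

20

Baseline: N1→N2→N8 = 4+5+11 = 20 → 20 hours.
N7 has 5 hours of float (longest path through it is 15).
No other chain overtakes it, so the finish is 20 hours.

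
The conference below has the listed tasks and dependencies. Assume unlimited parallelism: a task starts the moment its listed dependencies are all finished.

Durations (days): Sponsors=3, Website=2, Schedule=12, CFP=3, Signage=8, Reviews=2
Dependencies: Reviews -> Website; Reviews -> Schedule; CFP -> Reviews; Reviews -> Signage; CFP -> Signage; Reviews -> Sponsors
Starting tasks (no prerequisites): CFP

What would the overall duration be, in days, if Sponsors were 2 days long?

17

Actual critical path: CFP→Reviews→Schedule = 3+2+12 = 17 ⇒ 17 days.
The longest path through Sponsors is only 8 days, so Sponsors has float 9.
No other chain overtakes it, so the finish is 17 days.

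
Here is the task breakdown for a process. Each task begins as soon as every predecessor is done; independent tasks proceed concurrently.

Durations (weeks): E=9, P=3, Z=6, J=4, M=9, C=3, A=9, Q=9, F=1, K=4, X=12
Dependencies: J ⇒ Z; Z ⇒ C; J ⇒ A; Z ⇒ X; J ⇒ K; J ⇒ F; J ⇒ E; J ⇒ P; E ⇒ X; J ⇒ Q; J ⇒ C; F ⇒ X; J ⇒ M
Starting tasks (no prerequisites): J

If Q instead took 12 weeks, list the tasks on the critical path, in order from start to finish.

J, E, X

Baseline: J→E→X = 4+9+12 = 25 → 25 weeks.
The longest path through Q is only 13 weeks, so Q has float 12.
That remains the longest chain; total 25 weeks.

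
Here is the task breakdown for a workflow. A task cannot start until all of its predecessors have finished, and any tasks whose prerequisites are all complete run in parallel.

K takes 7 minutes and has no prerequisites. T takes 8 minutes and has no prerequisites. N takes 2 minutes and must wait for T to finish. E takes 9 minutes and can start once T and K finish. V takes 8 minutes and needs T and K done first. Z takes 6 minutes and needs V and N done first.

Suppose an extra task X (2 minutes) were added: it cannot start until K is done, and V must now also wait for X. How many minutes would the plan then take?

23

Originally the plan takes 22 minutes.
With X inserted, V now waits for max(T, K, X).
New critical path: K→X→V→Z = 7+2+8+6 = 23 ⇒ 23 minutes.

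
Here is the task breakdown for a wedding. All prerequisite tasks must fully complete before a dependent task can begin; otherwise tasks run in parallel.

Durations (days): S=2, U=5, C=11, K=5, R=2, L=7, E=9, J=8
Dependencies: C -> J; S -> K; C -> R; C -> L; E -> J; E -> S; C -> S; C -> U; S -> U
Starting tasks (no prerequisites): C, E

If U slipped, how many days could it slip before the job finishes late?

1

C→J = 11+8 = 19 sets the makespan at 19 days.
U finishes as early as 18 and must finish by 19.
Slack of U = 14 − 13 = 1 day.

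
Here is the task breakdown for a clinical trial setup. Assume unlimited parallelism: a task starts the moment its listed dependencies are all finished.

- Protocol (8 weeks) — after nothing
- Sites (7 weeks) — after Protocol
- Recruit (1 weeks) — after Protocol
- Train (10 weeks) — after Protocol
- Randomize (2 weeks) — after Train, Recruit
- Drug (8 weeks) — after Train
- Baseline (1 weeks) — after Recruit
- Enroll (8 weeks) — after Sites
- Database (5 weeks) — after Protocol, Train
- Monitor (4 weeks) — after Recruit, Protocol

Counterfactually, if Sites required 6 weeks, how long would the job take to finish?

26

As given, the longest chain is Protocol→Train→Drug = 8+10+8 = 26, so the finish is 26 weeks.
The longest path through Sites is only 23 weeks, so Sites has float 3.
The critical path is still Protocol→Train→Drug; finish is now 26 weeks.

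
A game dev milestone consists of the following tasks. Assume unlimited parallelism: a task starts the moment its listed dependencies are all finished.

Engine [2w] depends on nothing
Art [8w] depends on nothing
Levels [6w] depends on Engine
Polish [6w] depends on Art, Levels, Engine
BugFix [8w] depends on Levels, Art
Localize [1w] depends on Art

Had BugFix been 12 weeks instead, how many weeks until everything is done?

As given, the longest chain is Engine→Levels→BugFix = 2+6+8 = 16, so the finish is 16 weeks.
BugFix is on the critical path; changing it to 12 makes that path 20 weeks.
That remains the longest chain; total 20 weeks.

20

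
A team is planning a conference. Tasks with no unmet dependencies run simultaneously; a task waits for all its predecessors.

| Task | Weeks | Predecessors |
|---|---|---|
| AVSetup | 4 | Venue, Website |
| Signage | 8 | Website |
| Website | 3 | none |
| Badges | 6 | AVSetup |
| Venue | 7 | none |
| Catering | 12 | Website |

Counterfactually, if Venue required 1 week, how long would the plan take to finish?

As given, the longest chain is Venue→AVSetup→Badges = 7+4+6 = 17, so the finish is 17 weeks.
Since Venue is critical, the -6 change carries straight to that chain (now 11 weeks).
The binding chain switches to Website→Catering = 3+12 = 15; finish 15 weeks.

15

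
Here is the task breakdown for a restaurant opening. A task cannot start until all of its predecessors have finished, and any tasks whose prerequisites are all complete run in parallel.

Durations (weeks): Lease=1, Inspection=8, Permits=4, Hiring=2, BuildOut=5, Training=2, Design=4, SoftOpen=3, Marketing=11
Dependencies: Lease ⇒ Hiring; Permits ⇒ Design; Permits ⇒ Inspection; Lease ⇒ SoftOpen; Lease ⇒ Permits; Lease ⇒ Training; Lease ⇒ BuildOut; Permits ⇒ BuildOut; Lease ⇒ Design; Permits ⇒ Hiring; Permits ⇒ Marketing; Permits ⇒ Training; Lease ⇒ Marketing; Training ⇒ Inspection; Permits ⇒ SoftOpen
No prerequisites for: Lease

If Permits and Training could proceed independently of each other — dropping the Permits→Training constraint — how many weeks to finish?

16

With the dependency in place, Lease→Permits→Marketing = 1+4+11 = 16 sets the finish at 16 weeks.
Without Permits→Training, Training's earliest start moves from 5 to 1.
The longest chain is now Lease→Permits→Marketing = 1+4+11 = 16, so the restaurant opening takes 16 weeks.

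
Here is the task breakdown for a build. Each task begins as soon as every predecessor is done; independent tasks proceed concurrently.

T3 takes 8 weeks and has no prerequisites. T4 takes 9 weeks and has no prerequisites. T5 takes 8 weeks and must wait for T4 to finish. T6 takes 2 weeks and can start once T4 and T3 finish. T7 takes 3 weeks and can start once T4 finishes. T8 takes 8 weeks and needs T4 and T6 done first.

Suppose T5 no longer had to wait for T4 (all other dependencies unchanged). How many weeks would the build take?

19

Before: longest chain T4→T6→T8 = 9+2+8 = 19, finish 19.
Without T4→T5, T5's earliest start moves from 9 to 0.
New critical path: T4→T6→T8 = 9+2+8 = 19 ⇒ 19 weeks.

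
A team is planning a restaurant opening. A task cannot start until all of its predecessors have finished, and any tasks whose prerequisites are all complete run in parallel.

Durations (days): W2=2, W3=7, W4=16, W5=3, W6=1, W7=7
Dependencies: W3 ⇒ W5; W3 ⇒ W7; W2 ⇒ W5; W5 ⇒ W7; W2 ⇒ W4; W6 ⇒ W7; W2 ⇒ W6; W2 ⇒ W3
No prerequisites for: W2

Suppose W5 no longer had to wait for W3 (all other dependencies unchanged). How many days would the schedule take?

Original critical path: W2→W3→W5→W7 = 2+7+3+7 = 19 ⇒ 19 days.
Without W3→W5, W5's earliest start moves from 9 to 2.
New critical path: W2→W4 = 2+16 = 18 ⇒ 18 days.

18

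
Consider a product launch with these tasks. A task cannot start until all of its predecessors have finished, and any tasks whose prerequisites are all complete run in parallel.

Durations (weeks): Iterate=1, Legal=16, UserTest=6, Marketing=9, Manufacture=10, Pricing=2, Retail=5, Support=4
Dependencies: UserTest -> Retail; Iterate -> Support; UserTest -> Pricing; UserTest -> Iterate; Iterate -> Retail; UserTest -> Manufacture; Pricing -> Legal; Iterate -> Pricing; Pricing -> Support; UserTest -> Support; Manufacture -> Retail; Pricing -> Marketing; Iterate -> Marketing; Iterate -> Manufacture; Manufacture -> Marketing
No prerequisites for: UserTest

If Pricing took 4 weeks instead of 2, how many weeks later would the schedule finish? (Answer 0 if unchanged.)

1

As given, the longest chain is UserTest→Iterate→Manufacture→Marketing = 6+1+10+9 = 26, so the finish is 26 weeks.
Pricing has 1 week of float (longest path through it is 25).
The binding chain switches to UserTest→Iterate→Pricing→Legal = 6+1+4+16 = 27; finish 27 weeks.
Change in finish: 27 − 26 = +1 weeks.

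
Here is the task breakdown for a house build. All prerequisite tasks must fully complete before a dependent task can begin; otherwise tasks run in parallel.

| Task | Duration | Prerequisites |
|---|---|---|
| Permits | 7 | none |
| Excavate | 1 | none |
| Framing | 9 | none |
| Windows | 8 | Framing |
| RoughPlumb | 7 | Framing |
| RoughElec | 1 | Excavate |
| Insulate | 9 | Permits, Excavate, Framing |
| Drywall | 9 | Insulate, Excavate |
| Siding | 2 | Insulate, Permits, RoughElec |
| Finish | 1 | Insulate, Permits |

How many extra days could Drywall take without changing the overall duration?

0

Framing→Insulate→Drywall = 9+9+9 = 27 sets the makespan at 27 days.
Drywall finishes as early as 27 and must finish by 27.
Float = 27 − 27 = 0.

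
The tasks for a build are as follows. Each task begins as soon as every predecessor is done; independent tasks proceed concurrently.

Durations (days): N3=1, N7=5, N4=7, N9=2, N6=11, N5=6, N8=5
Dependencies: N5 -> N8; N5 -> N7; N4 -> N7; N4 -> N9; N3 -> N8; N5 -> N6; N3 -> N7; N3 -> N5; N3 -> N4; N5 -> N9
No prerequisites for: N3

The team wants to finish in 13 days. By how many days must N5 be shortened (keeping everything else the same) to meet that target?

5

Current finish: 18 days; target: 13.
N5 is on every critical path, so each day cut from N5 cuts the finish by one (this holds down to a finish of 13).
Need 18 − 13 = 5 days off N5 → N5 becomes 1 day, finish becomes 13.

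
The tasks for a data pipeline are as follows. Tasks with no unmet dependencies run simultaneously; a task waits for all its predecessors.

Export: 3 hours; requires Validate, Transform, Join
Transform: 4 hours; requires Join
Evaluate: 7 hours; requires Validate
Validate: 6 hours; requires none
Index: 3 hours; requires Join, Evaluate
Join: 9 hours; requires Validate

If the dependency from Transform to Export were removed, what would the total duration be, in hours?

19

With the dependency in place, Validate→Join→Transform→Export = 6+9+4+3 = 22 sets the finish at 22 hours.
Without Transform→Export, Export's earliest start moves from 19 to 15.
New critical path: Validate→Join→Transform = 6+9+4 = 19 ⇒ 19 hours.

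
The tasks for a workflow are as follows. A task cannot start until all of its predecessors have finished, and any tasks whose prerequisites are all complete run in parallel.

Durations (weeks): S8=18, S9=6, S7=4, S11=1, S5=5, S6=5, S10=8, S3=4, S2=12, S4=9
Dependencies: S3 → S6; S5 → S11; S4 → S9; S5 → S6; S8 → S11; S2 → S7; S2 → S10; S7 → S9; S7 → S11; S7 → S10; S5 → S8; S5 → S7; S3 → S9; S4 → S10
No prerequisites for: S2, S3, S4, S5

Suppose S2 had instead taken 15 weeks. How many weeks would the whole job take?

Actual critical path: S2→S7→S10 = 12+4+8 = 24 ⇒ 24 weeks.
Since S2 is critical, the +3 change carries straight to that chain (now 27 weeks).
The critical path is still S2→S7→S10; finish is now 27 weeks.

27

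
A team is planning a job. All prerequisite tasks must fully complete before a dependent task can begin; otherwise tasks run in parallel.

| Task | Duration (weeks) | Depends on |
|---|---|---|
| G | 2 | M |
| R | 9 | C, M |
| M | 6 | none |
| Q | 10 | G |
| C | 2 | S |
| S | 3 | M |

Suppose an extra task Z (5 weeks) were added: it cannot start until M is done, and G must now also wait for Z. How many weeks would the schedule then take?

Originally the schedule takes 20 weeks.
With Z inserted, G now waits for max(M, Z).
New critical path: M→Z→G→Q = 6+5+2+10 = 23 ⇒ 23 weeks.

23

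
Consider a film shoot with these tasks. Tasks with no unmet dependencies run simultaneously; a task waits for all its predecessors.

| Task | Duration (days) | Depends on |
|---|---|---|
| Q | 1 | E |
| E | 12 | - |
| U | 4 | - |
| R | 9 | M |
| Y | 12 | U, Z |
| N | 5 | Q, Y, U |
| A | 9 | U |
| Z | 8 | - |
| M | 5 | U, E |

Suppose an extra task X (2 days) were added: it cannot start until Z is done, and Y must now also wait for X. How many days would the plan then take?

Originally the plan takes 26 days.
With X inserted, Y now waits for max(U, Z, X).
New critical path: Z→X→Y→N = 8+2+12+5 = 27 ⇒ 27 days.

27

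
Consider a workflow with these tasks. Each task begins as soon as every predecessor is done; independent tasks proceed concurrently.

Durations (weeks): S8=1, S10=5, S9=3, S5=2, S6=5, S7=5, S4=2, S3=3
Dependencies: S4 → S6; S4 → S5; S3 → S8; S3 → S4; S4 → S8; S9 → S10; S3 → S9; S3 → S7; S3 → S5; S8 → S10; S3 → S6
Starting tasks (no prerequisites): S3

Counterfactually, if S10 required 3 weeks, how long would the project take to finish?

Actual critical path: S3→S4→S8→S10 = 3+2+1+5 = 11 ⇒ 11 weeks.
S10 is on the critical path; changing it to 3 makes that path 9 weeks.
New critical path: S3→S4→S6 = 3+2+5 = 10 ⇒ 10 weeks.

10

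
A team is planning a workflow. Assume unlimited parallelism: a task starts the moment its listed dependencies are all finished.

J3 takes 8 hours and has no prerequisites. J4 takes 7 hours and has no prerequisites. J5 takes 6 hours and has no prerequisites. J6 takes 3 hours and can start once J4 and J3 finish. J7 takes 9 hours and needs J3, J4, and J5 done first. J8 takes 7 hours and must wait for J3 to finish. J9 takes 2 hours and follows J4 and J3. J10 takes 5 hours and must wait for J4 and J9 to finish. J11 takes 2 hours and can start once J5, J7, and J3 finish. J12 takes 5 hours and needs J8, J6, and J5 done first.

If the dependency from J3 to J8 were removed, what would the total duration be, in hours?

19

Before: longest chain J3→J8→J12 = 8+7+5 = 20, finish 20.
Without J3→J8, J8's earliest start moves from 8 to 0.
New critical path: J3→J7→J11 = 8+9+2 = 19 ⇒ 19 hours.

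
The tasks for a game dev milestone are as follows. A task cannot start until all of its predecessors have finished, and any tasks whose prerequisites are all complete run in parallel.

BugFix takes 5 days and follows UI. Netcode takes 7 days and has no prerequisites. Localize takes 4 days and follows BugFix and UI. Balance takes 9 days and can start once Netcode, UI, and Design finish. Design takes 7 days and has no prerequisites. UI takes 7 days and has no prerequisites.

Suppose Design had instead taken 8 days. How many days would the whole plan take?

17

Baseline: Design→Balance = 7+9 = 16 → 16 days.
Design lies on that path, so at 8 days the path becomes 17 days.
No other chain overtakes it, so the finish is 17 days.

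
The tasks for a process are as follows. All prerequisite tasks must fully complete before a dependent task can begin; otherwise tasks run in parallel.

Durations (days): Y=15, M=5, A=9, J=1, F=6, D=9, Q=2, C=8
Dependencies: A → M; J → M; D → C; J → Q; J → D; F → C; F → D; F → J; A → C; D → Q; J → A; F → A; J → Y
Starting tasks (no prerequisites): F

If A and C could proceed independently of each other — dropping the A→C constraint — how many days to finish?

Before: longest chain F→J→A→C = 6+1+9+8 = 24, finish 24.
Dropping A→C doesn't change C's earliest start (16); another predecessor still binds.
After: F→J→D→C = 6+1+9+8 = 24 → 24 days.

24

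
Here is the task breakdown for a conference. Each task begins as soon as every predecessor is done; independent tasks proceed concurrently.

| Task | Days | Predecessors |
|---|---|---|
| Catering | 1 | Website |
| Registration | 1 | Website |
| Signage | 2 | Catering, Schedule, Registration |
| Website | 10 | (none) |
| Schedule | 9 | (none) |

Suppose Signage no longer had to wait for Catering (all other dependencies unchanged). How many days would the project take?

13

With the dependency in place, Website→Registration→Signage = 10+1+2 = 13 sets the finish at 13 days.
Dropping Catering→Signage doesn't change Signage's earliest start (11); another predecessor still binds.
New critical path: Website→Registration→Signage = 10+1+2 = 13 ⇒ 13 days.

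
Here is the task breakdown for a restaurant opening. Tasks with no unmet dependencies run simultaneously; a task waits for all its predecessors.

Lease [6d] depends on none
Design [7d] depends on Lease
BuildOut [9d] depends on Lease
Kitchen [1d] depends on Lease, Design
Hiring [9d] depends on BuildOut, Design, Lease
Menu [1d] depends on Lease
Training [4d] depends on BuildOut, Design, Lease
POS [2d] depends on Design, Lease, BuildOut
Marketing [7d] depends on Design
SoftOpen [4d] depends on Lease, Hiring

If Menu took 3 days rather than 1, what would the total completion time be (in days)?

As given, the longest chain is Lease→BuildOut→Hiring→SoftOpen = 6+9+9+4 = 28, so the finish is 28 days.
Menu is off the critical path — its longest chain is 7 days, giving 21 of slack.
That remains the longest chain; total 28 days.

28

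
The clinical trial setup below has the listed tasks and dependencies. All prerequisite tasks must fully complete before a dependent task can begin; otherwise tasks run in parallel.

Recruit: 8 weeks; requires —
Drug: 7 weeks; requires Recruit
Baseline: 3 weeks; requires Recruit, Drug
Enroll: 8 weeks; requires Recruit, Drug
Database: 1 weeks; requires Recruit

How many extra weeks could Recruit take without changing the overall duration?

0

Critical path: Recruit→Drug→Enroll = 8+7+8 = 23, so the finish is 23 weeks.
Longest path through Recruit: 23 weeks (earliest finish 8, latest finish 8).
Slack of Recruit = 0 − 0 = 0 weeks.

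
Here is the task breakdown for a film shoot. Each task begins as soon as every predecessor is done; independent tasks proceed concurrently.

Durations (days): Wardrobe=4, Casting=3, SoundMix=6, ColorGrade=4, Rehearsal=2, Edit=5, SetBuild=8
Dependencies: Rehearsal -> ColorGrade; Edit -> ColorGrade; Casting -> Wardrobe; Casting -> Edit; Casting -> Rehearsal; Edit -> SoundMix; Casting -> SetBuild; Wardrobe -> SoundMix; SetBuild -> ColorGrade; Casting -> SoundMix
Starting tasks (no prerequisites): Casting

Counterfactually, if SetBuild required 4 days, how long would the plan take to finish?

14

As given, the longest chain is Casting→SetBuild→ColorGrade = 3+8+4 = 15, so the finish is 15 days.
SetBuild is on the critical path; changing it to 4 makes that path 11 days.
Now Casting→Edit→SoundMix = 3+5+6 = 14 is longest, so the finish becomes 14 days.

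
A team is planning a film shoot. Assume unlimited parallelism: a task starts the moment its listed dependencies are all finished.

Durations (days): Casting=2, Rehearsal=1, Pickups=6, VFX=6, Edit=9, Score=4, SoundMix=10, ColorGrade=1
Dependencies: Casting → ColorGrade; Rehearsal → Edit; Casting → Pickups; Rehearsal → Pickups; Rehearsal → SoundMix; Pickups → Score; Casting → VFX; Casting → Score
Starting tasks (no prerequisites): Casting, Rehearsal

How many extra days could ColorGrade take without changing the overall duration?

9

The longest chain is Casting→Pickups→Score = 2+6+4 = 12; overall finish 12 days.
ColorGrade finishes as early as 3 and must finish by 12.
Slack of ColorGrade = 11 − 2 = 9 days.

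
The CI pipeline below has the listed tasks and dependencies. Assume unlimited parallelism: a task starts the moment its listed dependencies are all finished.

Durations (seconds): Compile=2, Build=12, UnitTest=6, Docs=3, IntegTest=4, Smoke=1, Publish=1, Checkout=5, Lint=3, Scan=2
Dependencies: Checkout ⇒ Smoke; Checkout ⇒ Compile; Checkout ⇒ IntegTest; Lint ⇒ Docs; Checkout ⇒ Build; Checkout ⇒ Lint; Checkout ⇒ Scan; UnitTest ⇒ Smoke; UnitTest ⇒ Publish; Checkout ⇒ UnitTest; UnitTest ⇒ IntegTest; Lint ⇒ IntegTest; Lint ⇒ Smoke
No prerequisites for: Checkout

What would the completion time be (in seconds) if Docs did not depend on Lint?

Before: longest chain Checkout→Build = 5+12 = 17, finish 17.
Without Lint→Docs, Docs's earliest start moves from 8 to 0.
After: Checkout→Build = 5+12 = 17 → 17 seconds.

17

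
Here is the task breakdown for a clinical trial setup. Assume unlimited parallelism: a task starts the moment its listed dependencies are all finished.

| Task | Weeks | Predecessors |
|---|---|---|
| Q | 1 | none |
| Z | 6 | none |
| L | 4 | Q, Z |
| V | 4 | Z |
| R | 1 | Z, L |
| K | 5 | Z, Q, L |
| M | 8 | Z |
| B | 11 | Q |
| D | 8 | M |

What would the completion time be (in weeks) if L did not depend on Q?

With the dependency in place, Z→M→D = 6+8+8 = 22 sets the finish at 22 weeks.
Dropping Q→L doesn't change L's earliest start (6); another predecessor still binds.
New critical path: Z→M→D = 6+8+8 = 22 ⇒ 22 weeks.

22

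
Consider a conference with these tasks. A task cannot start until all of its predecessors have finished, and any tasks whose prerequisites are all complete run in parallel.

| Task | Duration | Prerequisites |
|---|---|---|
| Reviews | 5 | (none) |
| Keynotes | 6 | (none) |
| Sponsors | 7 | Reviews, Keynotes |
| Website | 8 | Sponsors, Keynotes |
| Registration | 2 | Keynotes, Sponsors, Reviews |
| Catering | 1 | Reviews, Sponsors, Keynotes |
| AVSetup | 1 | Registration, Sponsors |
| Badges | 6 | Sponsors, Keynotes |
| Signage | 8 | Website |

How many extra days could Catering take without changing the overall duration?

15

The longest chain is Keynotes→Sponsors→Website→Signage = 6+7+8+8 = 29; overall finish 29 days.
Longest path through Catering: 14 days (earliest finish 14, latest finish 29).
Slack of Catering = 28 − 13 = 15 days.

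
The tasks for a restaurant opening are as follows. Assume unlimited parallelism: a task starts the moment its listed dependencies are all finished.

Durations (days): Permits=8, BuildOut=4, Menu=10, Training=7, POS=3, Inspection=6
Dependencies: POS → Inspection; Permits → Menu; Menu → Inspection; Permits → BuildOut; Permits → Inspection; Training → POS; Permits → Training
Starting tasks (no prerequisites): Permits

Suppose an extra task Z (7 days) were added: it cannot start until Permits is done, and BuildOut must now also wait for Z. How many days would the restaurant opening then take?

Originally the restaurant opening takes 24 days.
With Z inserted, BuildOut now waits for max(Permits, Z).
New critical path: Permits→Menu→Inspection = 8+10+6 = 24 ⇒ 24 days.

24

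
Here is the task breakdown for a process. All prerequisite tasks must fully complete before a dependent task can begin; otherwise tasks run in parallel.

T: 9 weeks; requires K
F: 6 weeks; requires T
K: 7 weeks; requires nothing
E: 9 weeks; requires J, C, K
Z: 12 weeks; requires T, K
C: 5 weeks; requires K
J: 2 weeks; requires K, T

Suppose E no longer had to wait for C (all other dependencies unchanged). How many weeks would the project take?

28

Before: longest chain K→T→Z = 7+9+12 = 28, finish 28.
Dropping C→E doesn't change E's earliest start (18); another predecessor still binds.
The longest chain is now K→T→Z = 7+9+12 = 28, so the project takes 28 weeks.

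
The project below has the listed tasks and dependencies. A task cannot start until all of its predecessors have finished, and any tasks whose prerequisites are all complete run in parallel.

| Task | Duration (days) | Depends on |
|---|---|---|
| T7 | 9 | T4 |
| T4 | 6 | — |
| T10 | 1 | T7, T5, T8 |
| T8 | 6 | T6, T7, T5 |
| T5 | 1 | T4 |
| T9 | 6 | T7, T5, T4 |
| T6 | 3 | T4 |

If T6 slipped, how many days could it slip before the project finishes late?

T4→T7→T8→T10 = 6+9+6+1 = 22 sets the makespan at 22 days.
Longest path through T6: 16 days (earliest finish 9, latest finish 15).
Slack of T6 = 12 − 6 = 6 days.

6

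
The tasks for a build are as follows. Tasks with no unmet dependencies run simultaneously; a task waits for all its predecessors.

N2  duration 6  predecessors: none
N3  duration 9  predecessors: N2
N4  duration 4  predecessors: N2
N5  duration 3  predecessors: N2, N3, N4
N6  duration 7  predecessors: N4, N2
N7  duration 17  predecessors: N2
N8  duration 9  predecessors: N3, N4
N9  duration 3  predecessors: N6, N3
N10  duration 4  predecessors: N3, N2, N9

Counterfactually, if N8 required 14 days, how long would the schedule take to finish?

29

Actual critical path: N2→N3→N8 = 6+9+9 = 24 ⇒ 24 days.
N8 is on the critical path; changing it to 14 makes that path 29 days.
The critical path is still N2→N3→N8; finish is now 29 days.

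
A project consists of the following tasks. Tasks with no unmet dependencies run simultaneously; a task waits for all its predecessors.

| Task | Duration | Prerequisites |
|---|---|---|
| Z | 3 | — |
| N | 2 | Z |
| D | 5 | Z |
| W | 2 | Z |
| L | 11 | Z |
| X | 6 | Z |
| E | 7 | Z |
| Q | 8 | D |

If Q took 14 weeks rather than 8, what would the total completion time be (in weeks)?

Actual critical path: Z→D→Q = 3+5+8 = 16 ⇒ 16 weeks.
Q is on the critical path; changing it to 14 makes that path 22 weeks.
No other chain overtakes it, so the finish is 22 weeks.

22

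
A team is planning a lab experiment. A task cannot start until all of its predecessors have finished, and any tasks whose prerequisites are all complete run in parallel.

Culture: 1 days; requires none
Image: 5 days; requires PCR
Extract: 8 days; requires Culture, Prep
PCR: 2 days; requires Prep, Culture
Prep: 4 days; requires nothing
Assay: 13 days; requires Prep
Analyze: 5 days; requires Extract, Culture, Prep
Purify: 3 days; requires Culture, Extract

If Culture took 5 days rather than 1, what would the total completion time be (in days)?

Baseline: Prep→Extract→Analyze = 4+8+5 = 17 → 17 days.
The longest path through Culture is only 14 days, so Culture has float 3.
The binding chain switches to Culture→Extract→Analyze = 5+8+5 = 18; finish 18 days.

18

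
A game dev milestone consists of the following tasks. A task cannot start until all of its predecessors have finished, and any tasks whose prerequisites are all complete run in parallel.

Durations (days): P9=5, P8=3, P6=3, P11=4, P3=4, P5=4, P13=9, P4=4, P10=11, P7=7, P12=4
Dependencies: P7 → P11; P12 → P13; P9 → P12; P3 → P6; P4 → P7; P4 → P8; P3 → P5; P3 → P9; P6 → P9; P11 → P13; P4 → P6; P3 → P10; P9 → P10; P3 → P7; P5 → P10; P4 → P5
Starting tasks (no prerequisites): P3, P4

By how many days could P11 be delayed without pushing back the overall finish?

1

P3→P6→P9→P12→P13 = 4+3+5+4+9 = 25 sets the makespan at 25 days.
Longest path through P11: 24 days (earliest finish 15, latest finish 16).
So P11 can slip 16 − 15 = 1 day.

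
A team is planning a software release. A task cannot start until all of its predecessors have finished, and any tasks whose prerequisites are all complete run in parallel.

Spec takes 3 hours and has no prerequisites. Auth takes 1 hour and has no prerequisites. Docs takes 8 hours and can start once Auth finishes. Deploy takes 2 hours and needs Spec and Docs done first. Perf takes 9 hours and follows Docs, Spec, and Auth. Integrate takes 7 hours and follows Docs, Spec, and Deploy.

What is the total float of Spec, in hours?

6

The longest chain is Auth→Docs→Deploy→Integrate = 1+8+2+7 = 18; overall finish 18 hours.
Spec finishes as early as 3 and must finish by 9.
So Spec can slip 9 − 3 = 6 hours.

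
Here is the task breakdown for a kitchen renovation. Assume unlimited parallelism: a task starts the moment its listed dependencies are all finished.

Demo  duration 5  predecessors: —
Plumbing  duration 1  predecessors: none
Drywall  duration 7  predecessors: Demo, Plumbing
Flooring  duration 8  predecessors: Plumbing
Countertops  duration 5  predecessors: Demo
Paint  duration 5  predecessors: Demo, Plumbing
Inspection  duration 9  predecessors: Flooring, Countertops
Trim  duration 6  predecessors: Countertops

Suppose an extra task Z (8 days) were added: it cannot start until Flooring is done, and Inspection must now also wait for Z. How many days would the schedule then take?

26

Originally the schedule takes 19 days.
With Z inserted, Inspection now waits for max(Flooring, Countertops, Z).
New critical path: Plumbing→Flooring→Z→Inspection = 1+8+8+9 = 26 ⇒ 26 days.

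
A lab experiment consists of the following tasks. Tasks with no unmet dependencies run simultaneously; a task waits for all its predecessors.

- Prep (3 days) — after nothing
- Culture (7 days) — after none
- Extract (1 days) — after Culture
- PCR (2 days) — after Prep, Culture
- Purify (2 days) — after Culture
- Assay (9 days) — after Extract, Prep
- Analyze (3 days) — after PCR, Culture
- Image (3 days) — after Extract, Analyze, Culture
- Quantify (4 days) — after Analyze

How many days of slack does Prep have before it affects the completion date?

5

The longest chain is Culture→Extract→Assay = 7+1+9 = 17; overall finish 17 days.
Prep finishes as early as 3 and must finish by 8.
Slack of Prep = 5 − 0 = 5 days.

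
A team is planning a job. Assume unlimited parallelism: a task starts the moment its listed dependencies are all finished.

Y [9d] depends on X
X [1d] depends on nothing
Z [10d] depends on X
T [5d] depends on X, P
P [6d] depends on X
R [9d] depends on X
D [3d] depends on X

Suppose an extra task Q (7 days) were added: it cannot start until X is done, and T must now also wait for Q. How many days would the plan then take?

13

Originally the plan takes 12 days.
With Q inserted, T now waits for max(X, P, Q).
New critical path: X→Q→T = 1+7+5 = 13 ⇒ 13 days.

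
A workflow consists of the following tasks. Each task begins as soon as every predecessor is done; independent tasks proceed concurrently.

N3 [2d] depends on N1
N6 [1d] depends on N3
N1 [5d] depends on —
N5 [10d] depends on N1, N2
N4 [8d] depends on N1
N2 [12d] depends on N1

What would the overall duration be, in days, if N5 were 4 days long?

Actual critical path: N1→N2→N5 = 5+12+10 = 27 ⇒ 27 days.
Since N5 is critical, the -6 change carries straight to that chain (now 21 days).
No other chain overtakes it, so the finish is 21 days.

21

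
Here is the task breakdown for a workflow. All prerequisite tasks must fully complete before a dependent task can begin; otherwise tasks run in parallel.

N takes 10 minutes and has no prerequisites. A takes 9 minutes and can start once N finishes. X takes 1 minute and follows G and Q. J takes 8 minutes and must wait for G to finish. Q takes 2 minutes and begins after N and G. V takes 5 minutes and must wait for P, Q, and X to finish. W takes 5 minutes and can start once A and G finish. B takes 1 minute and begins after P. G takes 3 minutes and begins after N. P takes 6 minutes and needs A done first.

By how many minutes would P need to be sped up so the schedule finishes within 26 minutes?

Current finish: 30 minutes; target: 26.
P is on every critical path, so each minute cut from P cuts the finish by one (this holds down to a finish of 25).
Need 30 − 26 = 4 minutes off P → P becomes 2 minutes, finish becomes 26.

4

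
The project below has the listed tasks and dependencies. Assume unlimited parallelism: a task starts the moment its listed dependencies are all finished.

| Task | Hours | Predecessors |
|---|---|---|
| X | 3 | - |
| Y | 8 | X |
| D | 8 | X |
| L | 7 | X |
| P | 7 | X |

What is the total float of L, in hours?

1

Critical path: X→Y = 3+8 = 11, so the finish is 11 hours.
L finishes as early as 10 and must finish by 11.
So L can slip 11 − 10 = 1 hour.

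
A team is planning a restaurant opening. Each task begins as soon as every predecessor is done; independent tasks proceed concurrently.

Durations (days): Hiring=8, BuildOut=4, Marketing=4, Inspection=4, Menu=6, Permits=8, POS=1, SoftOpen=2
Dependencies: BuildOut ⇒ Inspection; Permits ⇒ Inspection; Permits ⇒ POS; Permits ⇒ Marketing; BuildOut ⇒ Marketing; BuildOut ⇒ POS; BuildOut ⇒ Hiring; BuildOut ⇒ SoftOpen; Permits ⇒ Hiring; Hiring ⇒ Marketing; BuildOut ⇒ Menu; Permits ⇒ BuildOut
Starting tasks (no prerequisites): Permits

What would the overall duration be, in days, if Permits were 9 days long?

Critical path before the change: Permits→BuildOut→Hiring→Marketing = 8+4+8+4 = 24 giving 24 days.
Permits lies on that path, so at 9 days the path becomes 25 days.
The critical path is still Permits→BuildOut→Hiring→Marketing; finish is now 25 days.

25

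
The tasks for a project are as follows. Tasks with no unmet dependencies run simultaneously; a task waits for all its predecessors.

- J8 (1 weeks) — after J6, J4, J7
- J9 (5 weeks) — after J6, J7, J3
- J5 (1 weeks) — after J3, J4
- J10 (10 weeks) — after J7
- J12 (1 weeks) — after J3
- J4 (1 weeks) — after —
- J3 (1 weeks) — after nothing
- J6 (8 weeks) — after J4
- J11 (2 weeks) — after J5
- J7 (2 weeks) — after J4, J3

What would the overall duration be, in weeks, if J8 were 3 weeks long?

Critical path before the change: J4→J6→J9 = 1+8+5 = 14 giving 14 weeks.
J8 has 4 weeks of float (longest path through it is 10).
That remains the longest chain; total 14 weeks.

14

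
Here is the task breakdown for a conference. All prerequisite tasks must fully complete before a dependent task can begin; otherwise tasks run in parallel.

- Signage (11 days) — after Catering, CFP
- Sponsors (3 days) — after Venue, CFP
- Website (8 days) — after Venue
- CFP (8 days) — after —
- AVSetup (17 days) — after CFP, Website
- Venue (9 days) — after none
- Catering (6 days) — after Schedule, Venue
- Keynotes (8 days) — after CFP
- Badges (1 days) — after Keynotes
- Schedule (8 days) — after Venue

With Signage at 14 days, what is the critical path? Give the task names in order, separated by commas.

Venue, Schedule, Catering, Signage

As given, the longest chain is Venue→Schedule→Catering→Signage = 9+8+6+11 = 34, so the finish is 34 days.
Signage lies on that path, so at 14 days the path becomes 37 days.
No other chain overtakes it, so the finish is 37 days.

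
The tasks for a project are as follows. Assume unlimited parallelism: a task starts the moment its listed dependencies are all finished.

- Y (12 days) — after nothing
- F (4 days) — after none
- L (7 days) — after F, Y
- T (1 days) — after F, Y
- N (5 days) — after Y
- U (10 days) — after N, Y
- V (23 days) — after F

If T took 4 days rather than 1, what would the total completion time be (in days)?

Baseline: Y→N→U = 12+5+10 = 27 → 27 days.
The longest path through T is only 13 days, so T has float 14.
No other chain overtakes it, so the finish is 27 days.

27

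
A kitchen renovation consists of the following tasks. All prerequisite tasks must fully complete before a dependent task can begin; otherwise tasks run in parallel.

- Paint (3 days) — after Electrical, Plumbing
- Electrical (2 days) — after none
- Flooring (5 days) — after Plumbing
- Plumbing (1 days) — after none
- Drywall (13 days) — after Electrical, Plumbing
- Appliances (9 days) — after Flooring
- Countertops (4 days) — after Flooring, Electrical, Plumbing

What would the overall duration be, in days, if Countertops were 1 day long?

Actual critical path: Plumbing→Flooring→Appliances = 1+5+9 = 15 ⇒ 15 days.
The longest path through Countertops is only 10 days, so Countertops has float 5.
No other chain overtakes it, so the finish is 15 days.

15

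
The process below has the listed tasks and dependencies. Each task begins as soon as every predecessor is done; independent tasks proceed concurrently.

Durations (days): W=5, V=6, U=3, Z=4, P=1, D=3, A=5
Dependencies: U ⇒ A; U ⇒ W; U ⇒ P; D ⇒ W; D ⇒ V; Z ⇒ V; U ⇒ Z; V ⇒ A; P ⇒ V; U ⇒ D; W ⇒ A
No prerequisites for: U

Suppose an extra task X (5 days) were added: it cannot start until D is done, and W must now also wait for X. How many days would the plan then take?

21

Originally the plan takes 18 days.
With X inserted, W now waits for max(U, D, X).
New critical path: U→D→X→W→A = 3+3+5+5+5 = 21 ⇒ 21 days.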